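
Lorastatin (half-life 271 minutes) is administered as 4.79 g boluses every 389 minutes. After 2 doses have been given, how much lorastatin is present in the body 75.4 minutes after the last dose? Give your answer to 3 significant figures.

5.41 g

The 2 doses were given 464.4, 75.4 minutes ago.
Total = 4.79·(1/2)^(464.4/271) + 4.79·(1/2)^(75.4/271)
      = 1.4604 + 3.9498 ≈ 5.4103 g.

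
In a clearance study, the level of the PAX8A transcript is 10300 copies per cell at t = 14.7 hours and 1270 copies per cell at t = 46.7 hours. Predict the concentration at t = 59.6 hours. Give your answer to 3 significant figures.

Over Δt = 46.7 − 14.7 = 32 hours, the level fell by a factor of 10300/1270 ≈ 8.1102.
n = log₂(8.1102) ≈ 3.0197 half-lives, so t½ = 32/3.0197 ≈ 10.597 hours.
From t = 46.7 to t = 59.6: 1270 × (1/2)^((59.6−46.7)/10.597) ≈ 546.2 copies per cell.

546 copies per cell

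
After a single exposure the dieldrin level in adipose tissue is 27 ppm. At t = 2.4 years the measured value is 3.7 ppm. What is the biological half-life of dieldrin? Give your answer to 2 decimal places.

A/A₀ = 3.7/27 ≈ 0.13704.
n = log₂(7.2973) ≈ 2.8674 half-lives elapsed in 2.4 years.
t½ = 2.4/2.8674 ≈ 0.83701 years.

0.84 years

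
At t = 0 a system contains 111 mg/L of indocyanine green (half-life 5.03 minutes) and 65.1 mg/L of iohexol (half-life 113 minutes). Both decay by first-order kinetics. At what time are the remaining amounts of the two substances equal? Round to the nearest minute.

Set 111·(1/2)^(t/5.03) = 65.1·(1/2)^(t/113).
Taking log₂: log₂(111/65.1) = t·(1/5.03 − 1/113).
log₂(1.7051) = 0.76983; 1/5.03 − 1/113 = 0.18996.
t = 0.76983 / 0.18996 ≈ 4.0526 minutes.

4 minutes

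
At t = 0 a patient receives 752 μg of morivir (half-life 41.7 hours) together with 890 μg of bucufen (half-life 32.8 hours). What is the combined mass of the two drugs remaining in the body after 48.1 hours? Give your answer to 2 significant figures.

morivir: 752 × (1/2)^(48.1/41.7) = 752 × (1/2)^1.1535 ≈ 338.05 μg.
bucufen: 890 × (1/2)^(48.1/32.8) = 890 × (1/2)^1.4665 ≈ 322.06 μg.
Total = 338.05 + 322.06 ≈ 660.12 μg.

660 μg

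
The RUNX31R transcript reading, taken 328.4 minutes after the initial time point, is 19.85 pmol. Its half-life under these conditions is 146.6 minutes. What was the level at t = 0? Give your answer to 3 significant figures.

93.8 pmol

Number of half-lives elapsed: n = 328.4/146.6 ≈ 2.2401.
A₀ = A × 2^n = 19.85 × 2^2.2401 = 19.85 × 4.7243 ≈ 93.778 pmol.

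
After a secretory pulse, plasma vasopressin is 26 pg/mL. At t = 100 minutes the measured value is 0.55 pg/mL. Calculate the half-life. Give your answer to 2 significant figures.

A/A₀ = 0.55/26 ≈ 0.021154.
n = log₂(47.273) ≈ 5.5629 half-lives elapsed in 100 minutes.
t½ = 100/5.5629 ≈ 17.976 minutes.

18 minutes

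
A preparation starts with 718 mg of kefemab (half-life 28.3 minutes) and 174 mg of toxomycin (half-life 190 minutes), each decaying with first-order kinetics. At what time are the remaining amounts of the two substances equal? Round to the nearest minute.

68 minutes

Set 718·(1/2)^(t/28.3) = 174·(1/2)^(t/190).
Taking log₂: log₂(718/174) = t·(1/28.3 − 1/190).
log₂(4.1264) = 2.0449; 1/28.3 − 1/190 = 0.030073.
t = 2.0449 / 0.030073 ≈ 67.999 minutes.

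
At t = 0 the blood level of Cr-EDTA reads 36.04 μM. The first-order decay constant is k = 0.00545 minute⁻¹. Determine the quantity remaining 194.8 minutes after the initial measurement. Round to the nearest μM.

t½ = ln 2 / k = 0.69315 / 0.00545 ≈ 127.18 minutes.
Number of half-lives: n = 194.8/127.18 ≈ 1.5317.
Remaining = 36.04 × (1/2)^1.5317 = 36.04 × 0.34588 ≈ 12.466 μM.

12 μM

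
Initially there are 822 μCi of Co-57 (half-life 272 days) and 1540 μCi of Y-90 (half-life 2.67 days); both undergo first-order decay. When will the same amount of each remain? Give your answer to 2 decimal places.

2.44 days

Set 822·(1/2)^(t/272) = 1540·(1/2)^(t/2.67).
Taking log₂: log₂(822/1540) = t·(1/272 − 1/2.67).
log₂(0.53377) = -0.90572; 1/272 − 1/2.67 = -0.37086.
t = -0.90572 / -0.37086 ≈ 2.4422 days.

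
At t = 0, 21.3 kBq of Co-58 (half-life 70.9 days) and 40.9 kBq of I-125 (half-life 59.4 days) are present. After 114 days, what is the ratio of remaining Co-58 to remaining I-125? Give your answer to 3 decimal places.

Co-58: 21.3 × (1/2)^(114/70.9) = 21.3 × (1/2)^1.6079 ≈ 6.988 kBq.
I-125: 40.9 × (1/2)^(114/59.4) = 40.9 × (1/2)^1.9192 ≈ 10.814 kBq.
Ratio ≈ 6.988 / 10.814 ≈ 0.6462.

0.646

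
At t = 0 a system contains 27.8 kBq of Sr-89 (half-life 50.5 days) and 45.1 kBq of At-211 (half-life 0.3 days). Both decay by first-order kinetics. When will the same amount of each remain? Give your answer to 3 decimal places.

Set 27.8·(1/2)^(t/50.5) = 45.1·(1/2)^(t/0.3).
Taking log₂: log₂(27.8/45.1) = t·(1/50.5 − 1/0.3).
log₂(0.61641) = -0.69804; 1/50.5 − 1/0.3 = -3.3135.
t = -0.69804 / -3.3135 ≈ 0.21066 days.

0.211 days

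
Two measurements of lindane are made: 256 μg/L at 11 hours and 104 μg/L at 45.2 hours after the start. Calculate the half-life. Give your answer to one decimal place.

26.3 hours

Over Δt = 45.2 − 11 = 34.2 hours, the level fell by a factor of 256/104 ≈ 2.4615.
n = log₂(2.4615) ≈ 1.2996 half-lives, so t½ = 34.2/1.2996 ≈ 26.317 hours.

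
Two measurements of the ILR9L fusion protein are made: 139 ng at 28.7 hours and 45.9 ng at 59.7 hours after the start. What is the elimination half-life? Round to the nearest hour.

19 hours

Over Δt = 59.7 − 28.7 = 31 hours, the level fell by a factor of 139/45.9 ≈ 3.0283.
n = log₂(3.0283) ≈ 1.5985 half-lives, so t½ = 31/1.5985 ≈ 19.393 hours.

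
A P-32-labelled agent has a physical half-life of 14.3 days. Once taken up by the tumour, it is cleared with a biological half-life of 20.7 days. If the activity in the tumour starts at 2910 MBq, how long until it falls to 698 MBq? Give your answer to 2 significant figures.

17 days

1/t_eff = 1/t_phys + 1/t_biol = 1/14.3 + 1/20.7 = 0.11824 per day.
t_eff = 14.3 × 20.7 / (14.3 + 20.7) ≈ 8.4574 days.
n = log₂(2910/698) ≈ 2.0597; t = 2.0597 × 8.4574 ≈ 17.42 days.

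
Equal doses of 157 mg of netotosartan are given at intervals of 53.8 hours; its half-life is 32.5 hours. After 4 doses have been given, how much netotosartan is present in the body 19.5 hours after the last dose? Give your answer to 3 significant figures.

150 mg

The 4 doses were given 180.9, 127.1, 73.3, 19.5 hours ago.
Total = 157·(1/2)^(180.9/32.5) + 157·(1/2)^(127.1/32.5) + 157·(1/2)^(73.3/32.5) + 157·(1/2)^(19.5/32.5)
      = 3.3138 + 10.439 + 32.882 + 103.58 ≈ 150.22 mg.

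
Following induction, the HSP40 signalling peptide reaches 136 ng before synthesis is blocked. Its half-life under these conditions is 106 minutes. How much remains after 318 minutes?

Elapsed time is 3 half-lives (318/106).
Each half-life halves the amount: 136 × (1/2)^3 = 136/8 = 17 ng.

17 ng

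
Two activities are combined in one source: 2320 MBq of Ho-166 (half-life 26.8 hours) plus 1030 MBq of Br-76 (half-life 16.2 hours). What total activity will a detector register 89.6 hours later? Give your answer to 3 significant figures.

Ho-166: 2320 × (1/2)^(89.6/26.8) = 2320 × (1/2)^3.3433 ≈ 228.59 MBq.
Br-76: 1030 × (1/2)^(89.6/16.2) = 1030 × (1/2)^5.5309 ≈ 22.278 MBq.
Total = 228.59 + 22.278 ≈ 250.87 MBq.

251 MBq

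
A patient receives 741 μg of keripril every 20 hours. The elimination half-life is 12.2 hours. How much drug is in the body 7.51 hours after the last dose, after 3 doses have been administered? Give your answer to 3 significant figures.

689 μg

The 3 doses were given 47.51, 27.51, 7.51 hours ago.
Total = 741·(1/2)^(47.51/12.2) + 741·(1/2)^(27.51/12.2) + 741·(1/2)^(7.51/12.2)
      = 49.834 + 155.25 + 483.63 ≈ 688.71 μg.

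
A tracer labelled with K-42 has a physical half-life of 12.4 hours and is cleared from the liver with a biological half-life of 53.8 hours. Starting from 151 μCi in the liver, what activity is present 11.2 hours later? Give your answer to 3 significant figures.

69.9 μCi

1/t_eff = 1/t_phys + 1/t_biol = 1/12.4 + 1/53.8 = 0.099233 per hour.
t_eff = 12.4 × 53.8 / (12.4 + 53.8) ≈ 10.077 hours.
Remaining = 151 × (1/2)^(11.2/10.077) = 151 × (1/2)^1.1114 ≈ 69.889 μCi.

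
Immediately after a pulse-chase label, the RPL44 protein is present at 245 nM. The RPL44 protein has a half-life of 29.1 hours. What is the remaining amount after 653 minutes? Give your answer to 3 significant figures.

Convert the elapsed time: 653 minutes = 10.8833 hours.
Number of half-lives: n = 10.8833/29.1 ≈ 0.374.
Remaining = 245 × (1/2)^0.374 = 245 × 0.77164 ≈ 189.05 nM.

189 nM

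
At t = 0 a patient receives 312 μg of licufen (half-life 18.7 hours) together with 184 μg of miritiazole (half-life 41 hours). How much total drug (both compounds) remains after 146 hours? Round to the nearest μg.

licufen: 312 × (1/2)^(146/18.7) = 312 × (1/2)^7.8075 ≈ 1.3927 μg.
miritiazole: 184 × (1/2)^(146/41) = 184 × (1/2)^3.561 ≈ 15.59 μg.
Total = 1.3927 + 15.59 ≈ 16.983 μg.

17 μg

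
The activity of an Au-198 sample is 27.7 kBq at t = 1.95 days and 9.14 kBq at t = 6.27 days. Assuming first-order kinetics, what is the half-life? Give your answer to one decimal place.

Over Δt = 6.27 − 1.95 = 4.32 days, the level fell by a factor of 27.7/9.14 ≈ 3.0306.
n = log₂(3.0306) ≈ 1.5996 half-lives, so t½ = 4.32/1.5996 ≈ 2.7006 days.

2.7 days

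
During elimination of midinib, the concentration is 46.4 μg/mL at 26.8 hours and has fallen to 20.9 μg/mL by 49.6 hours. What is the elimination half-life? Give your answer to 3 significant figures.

19.8 hours

Over Δt = 49.6 − 26.8 = 22.8 hours, the level fell by a factor of 46.4/20.9 ≈ 2.2201.
n = log₂(2.2201) ≈ 1.1506 half-lives, so t½ = 22.8/1.1506 ≈ 19.815 hours.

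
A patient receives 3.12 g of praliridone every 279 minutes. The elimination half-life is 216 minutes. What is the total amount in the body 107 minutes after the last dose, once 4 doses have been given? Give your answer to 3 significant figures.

3.64 g

The 4 doses were given 944, 665, 386, 107 minutes ago.
Total = 3.12·(1/2)^(944/216) + 3.12·(1/2)^(665/216) + 3.12·(1/2)^(386/216) + 3.12·(1/2)^(107/216)
      = 0.15085 + 0.36929 + 0.90407 + 2.2133 ≈ 3.6375 g.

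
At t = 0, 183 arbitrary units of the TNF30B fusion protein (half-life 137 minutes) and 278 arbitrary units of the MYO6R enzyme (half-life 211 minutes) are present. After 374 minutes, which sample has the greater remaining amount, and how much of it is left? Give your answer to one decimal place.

MYO6R enzyme, 81.4 arbitrary units

TNF30B fusion protein: 183 × (1/2)^2.7299 ≈ 27.584 arbitrary units.
MYO6R enzyme: 278 × (1/2)^1.7725 ≈ 81.37 arbitrary units.
MYO6R enzyme has more remaining, at ≈ 81.37 arbitrary units.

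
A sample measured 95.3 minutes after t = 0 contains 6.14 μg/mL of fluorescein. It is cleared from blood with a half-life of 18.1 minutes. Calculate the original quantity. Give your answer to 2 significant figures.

Number of half-lives elapsed: n = 95.3/18.1 ≈ 5.2652.
A₀ = A × 2^n = 6.14 × 2^5.2652 = 6.14 × 38.458 ≈ 236.13 μg/mL.

240 μg/mL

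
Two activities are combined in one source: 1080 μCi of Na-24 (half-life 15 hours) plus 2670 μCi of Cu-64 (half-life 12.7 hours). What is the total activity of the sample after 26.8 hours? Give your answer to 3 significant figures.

Na-24: 1080 × (1/2)^(26.8/15) = 1080 × (1/2)^1.7867 ≈ 313.03 μCi.
Cu-64: 2670 × (1/2)^(26.8/12.7) = 2670 × (1/2)^2.1102 ≈ 618.4 μCi.
Total = 313.03 + 618.4 ≈ 931.42 μCi.

931 μCi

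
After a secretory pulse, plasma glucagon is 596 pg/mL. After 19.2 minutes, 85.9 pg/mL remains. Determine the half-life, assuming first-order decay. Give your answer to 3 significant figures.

6.87 minutes

A/A₀ = 85.9/596 ≈ 0.14413.
n = log₂(6.9383) ≈ 2.7946 half-lives elapsed in 19.2 minutes.
t½ = 19.2/2.7946 ≈ 6.8704 minutes.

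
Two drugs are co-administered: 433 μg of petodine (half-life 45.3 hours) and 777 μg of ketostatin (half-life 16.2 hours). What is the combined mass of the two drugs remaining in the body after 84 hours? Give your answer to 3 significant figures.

petodine: 433 × (1/2)^(84/45.3) = 433 × (1/2)^1.8543 ≈ 119.75 μg.
ketostatin: 777 × (1/2)^(84/16.2) = 777 × (1/2)^5.1852 ≈ 21.356 μg.
Total = 119.75 + 21.356 ≈ 141.11 μg.

141 μg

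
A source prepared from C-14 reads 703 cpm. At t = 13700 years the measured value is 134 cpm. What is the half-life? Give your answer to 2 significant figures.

5700 years

A/A₀ = 134/703 ≈ 0.19061.
n = log₂(5.2463) ≈ 2.3913 half-lives elapsed in 13700 years.
t½ = 13700/2.3913 ≈ 5729.1 years.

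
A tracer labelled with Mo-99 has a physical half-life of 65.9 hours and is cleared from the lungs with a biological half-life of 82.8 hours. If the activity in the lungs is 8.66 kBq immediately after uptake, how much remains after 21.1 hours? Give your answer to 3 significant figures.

5.81 kBq

1/t_eff = 1/t_phys + 1/t_biol = 1/65.9 + 1/82.8 = 0.027252 per hour.
t_eff = 65.9 × 82.8 / (65.9 + 82.8) ≈ 36.695 hours.
Remaining = 8.66 × (1/2)^(21.1/36.695) = 8.66 × (1/2)^0.57501 ≈ 5.8133 kBq.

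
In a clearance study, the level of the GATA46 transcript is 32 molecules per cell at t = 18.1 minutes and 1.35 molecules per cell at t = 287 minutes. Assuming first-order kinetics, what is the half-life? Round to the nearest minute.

59 minutes

Over Δt = 287 − 18.1 = 268.9 minutes, the level fell by a factor of 32/1.35 ≈ 23.704.
n = log₂(23.704) ≈ 4.567 half-lives, so t½ = 268.9/4.567 ≈ 58.878 minutes.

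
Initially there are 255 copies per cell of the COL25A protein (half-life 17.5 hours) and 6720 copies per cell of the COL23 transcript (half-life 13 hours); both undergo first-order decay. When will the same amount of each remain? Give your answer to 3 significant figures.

Set 255·(1/2)^(t/17.5) = 6720·(1/2)^(t/13).
Taking log₂: log₂(255/6720) = t·(1/17.5 − 1/13).
log₂(0.037946) = -4.7199; 1/17.5 − 1/13 = -0.01978.
t = -4.7199 / -0.01978 ≈ 238.62 hours.

239 hours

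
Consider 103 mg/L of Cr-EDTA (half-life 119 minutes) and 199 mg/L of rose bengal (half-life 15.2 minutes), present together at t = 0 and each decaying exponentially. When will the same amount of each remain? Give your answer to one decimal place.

16.6 minutes

Set 103·(1/2)^(t/119) = 199·(1/2)^(t/15.2).
Taking log₂: log₂(103/199) = t·(1/119 − 1/15.2).
log₂(0.51759) = -0.95012; 1/119 − 1/15.2 = -0.057386.
t = -0.95012 / -0.057386 ≈ 16.557 minutes.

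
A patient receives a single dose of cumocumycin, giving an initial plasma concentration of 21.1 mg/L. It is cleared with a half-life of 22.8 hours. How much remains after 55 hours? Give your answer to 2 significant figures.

4.0 mg/L

Number of half-lives: n = 55/22.8 ≈ 2.4123.
Remaining = 21.1 × (1/2)^2.4123 = 21.1 × 0.18786 ≈ 3.9638 mg/L.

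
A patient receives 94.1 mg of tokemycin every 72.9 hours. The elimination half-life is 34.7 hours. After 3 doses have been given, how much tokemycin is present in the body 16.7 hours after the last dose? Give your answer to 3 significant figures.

The 3 doses were given 162.5, 89.6, 16.7 hours ago.
Total = 94.1·(1/2)^(162.5/34.7) + 94.1·(1/2)^(89.6/34.7) + 94.1·(1/2)^(16.7/34.7)
      = 3.6633 + 15.714 + 67.408 ≈ 86.786 mg.

86.8 mg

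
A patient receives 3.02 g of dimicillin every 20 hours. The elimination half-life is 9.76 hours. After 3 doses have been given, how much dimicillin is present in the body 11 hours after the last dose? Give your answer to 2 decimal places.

1.80 g

The 3 doses were given 51, 31, 11 hours ago.
Total = 3.02·(1/2)^(51/9.76) + 3.02·(1/2)^(31/9.76) + 3.02·(1/2)^(11/9.76)
      = 0.080724 + 0.33409 + 1.3827 ≈ 1.7975 g.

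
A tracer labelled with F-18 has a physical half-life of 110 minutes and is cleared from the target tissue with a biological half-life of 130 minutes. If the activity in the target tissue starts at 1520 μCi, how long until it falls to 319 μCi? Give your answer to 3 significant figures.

134 minutes

1/t_eff = 1/t_phys + 1/t_biol = 1/110 + 1/130 = 0.016783 per minute.
t_eff = 110 × 130 / (110 + 130) ≈ 59.583 minutes.
n = log₂(1520/319) ≈ 2.2524; t = 2.2524 × 59.583 ≈ 134.21 minutes.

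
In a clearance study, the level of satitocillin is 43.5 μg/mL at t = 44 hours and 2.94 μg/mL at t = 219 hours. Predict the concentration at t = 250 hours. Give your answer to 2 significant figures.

1.8 μg/mL

Over Δt = 219 − 44 = 175 hours, the level fell by a factor of 43.5/2.94 ≈ 14.796.
n = log₂(14.796) ≈ 3.8871 half-lives, so t½ = 175/3.8871 ≈ 45.02 hours.
From t = 219 to t = 250: 2.94 × (1/2)^((250−219)/45.02) ≈ 1.8242 μg/mL.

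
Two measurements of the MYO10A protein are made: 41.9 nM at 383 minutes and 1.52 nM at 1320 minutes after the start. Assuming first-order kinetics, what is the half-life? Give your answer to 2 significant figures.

200 minutes

Over Δt = 1320 − 383 = 937 minutes, the level fell by a factor of 41.9/1.52 ≈ 27.566.
n = log₂(27.566) ≈ 4.7848 half-lives, so t½ = 937/4.7848 ≈ 195.83 minutes.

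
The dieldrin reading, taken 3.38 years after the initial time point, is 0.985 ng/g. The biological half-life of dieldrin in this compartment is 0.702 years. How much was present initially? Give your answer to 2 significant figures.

Number of half-lives elapsed: n = 3.38/0.702 ≈ 4.8148.
A₀ = A × 2^n = 0.985 × 2^4.8148 = 0.985 × 28.145 ≈ 27.723 ng/g.

28 ng/g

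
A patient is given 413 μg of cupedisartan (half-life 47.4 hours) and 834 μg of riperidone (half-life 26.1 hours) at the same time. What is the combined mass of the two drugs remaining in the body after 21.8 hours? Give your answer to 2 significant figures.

cupedisartan: 413 × (1/2)^(21.8/47.4) = 413 × (1/2)^0.45992 ≈ 300.26 μg.
riperidone: 834 × (1/2)^(21.8/26.1) = 834 × (1/2)^0.83525 ≈ 467.45 μg.
Total = 300.26 + 467.45 ≈ 767.71 μg.

770 μg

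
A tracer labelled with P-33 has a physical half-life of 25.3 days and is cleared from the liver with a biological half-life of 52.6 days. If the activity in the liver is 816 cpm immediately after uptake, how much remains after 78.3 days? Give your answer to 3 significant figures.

1/t_eff = 1/t_phys + 1/t_biol = 1/25.3 + 1/52.6 = 0.058537 per day.
t_eff = 25.3 × 52.6 / (25.3 + 52.6) ≈ 17.083 days.
Remaining = 816 × (1/2)^(78.3/17.083) = 816 × (1/2)^4.5835 ≈ 34.036 cpm.

34.0 cpm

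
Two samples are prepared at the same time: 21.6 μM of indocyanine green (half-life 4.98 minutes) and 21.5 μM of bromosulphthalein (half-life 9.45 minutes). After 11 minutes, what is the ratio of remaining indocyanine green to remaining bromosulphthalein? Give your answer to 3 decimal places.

indocyanine green: 21.6 × (1/2)^(11/4.98) = 21.6 × (1/2)^2.2088 ≈ 4.6723 μM.
bromosulphthalein: 21.5 × (1/2)^(11/9.45) = 21.5 × (1/2)^1.164 ≈ 9.5947 μM.
Ratio ≈ 4.6723 / 9.5947 ≈ 0.48696.

0.487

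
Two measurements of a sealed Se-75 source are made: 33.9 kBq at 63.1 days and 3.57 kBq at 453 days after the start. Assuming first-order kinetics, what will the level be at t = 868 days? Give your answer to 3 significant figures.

Over Δt = 453 − 63.1 = 389.9 days, the level fell by a factor of 33.9/3.57 ≈ 9.4958.
n = log₂(9.4958) ≈ 3.2473 half-lives, so t½ = 389.9/3.2473 ≈ 120.07 days.
From t = 453 to t = 868: 3.57 × (1/2)^((868−453)/120.07) ≈ 0.32524 kBq.

0.325 kBq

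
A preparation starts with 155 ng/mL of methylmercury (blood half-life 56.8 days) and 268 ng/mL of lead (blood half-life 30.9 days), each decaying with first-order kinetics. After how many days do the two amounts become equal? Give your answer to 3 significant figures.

Set 155·(1/2)^(t/56.8) = 268·(1/2)^(t/30.9).
Taking log₂: log₂(155/268) = t·(1/56.8 − 1/30.9).
log₂(0.57836) = -0.78996; 1/56.8 − 1/30.9 = -0.014757.
t = -0.78996 / -0.014757 ≈ 53.532 days.

53.5 days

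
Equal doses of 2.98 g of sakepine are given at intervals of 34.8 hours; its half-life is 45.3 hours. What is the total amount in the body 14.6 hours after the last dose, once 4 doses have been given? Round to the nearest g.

5 g

The 4 doses were given 119, 84.2, 49.4, 14.6 hours ago.
Total = 2.98·(1/2)^(119/45.3) + 2.98·(1/2)^(84.2/45.3) + 2.98·(1/2)^(49.4/45.3) + 2.98·(1/2)^(14.6/45.3)
      = 0.48243 + 0.82165 + 1.3994 + 2.3834 ≈ 5.0869 g.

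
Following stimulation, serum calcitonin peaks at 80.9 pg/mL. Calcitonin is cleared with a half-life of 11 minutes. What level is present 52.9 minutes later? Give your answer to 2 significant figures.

2.9 pg/mL

Number of half-lives: n = 52.9/11 ≈ 4.8091.
Remaining = 80.9 × (1/2)^4.8091 = 80.9 × 0.035671 ≈ 2.8858 pg/mL.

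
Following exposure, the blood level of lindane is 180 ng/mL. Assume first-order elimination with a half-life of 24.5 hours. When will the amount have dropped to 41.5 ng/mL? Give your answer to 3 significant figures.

Fraction remaining = 41.5/180 ≈ 0.23056.
n = log₂(180/41.5) = ln(4.3373)/ln 2 ≈ 2.1168 half-lives.
t = n × t½ = 2.1168 × 24.5 ≈ 51.862 hours.

51.9 hours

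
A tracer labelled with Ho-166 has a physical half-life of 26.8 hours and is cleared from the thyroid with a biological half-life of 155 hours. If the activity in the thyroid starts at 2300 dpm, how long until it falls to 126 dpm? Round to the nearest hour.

1/t_eff = 1/t_phys + 1/t_biol = 1/26.8 + 1/155 = 0.043765 per hour.
t_eff = 26.8 × 155 / (26.8 + 155) ≈ 22.849 hours.
n = log₂(2300/126) ≈ 4.1901; t = 4.1901 × 22.849 ≈ 95.742 hours.

96 hours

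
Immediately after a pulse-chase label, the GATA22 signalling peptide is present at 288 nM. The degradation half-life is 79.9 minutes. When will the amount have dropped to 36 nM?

239.7 minutes

36/288 = 1/8, so 3 half-lives have elapsed.
t = 3 × 79.9 = 239.7 minutes.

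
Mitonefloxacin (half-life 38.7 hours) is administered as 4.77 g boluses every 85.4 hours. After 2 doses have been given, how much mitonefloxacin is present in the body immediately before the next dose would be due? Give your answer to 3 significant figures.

1.26 g

The 2 doses were given 170.8, 85.4 hours ago.
Total = 4.77·(1/2)^(170.8/38.7) + 4.77·(1/2)^(85.4/38.7)
      = 0.22384 + 1.0333 ≈ 1.2572 g.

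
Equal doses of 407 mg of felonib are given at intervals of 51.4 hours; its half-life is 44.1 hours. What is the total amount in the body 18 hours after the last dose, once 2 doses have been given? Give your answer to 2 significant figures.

The 2 doses were given 69.4, 18 hours ago.
Total = 407·(1/2)^(69.4/44.1) + 407·(1/2)^(18/44.1)
      = 136.73 + 306.71 ≈ 443.44 mg.

440 mg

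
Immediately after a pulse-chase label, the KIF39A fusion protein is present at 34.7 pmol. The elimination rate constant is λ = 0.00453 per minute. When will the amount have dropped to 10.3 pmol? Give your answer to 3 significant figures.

t½ = ln 2 / λ = 0.69315 / 0.00453 ≈ 153.01 minutes.
Fraction remaining = 10.3/34.7 ≈ 0.29683.
n = log₂(34.7/10.3) = ln(3.3689)/ln 2 ≈ 1.7523 half-lives.
t = n × t½ = 1.7523 × 153.01 ≈ 268.12 minutes.

268 minutes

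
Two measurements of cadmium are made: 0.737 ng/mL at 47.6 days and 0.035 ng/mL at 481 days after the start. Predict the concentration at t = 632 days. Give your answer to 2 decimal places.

0.01 ng/mL

Over Δt = 481 − 47.6 = 433.4 days, the level fell by a factor of 0.737/0.035 ≈ 21.057.
n = log₂(21.057) ≈ 4.3962 half-lives, so t½ = 433.4/4.3962 ≈ 98.584 days.
From t = 481 to t = 632: 0.035 × (1/2)^((632−481)/98.584) ≈ 0.012106 ng/mL.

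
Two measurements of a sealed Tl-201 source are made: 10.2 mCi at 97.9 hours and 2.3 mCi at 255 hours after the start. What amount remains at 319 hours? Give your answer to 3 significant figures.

1.25 mCi

Over Δt = 255 − 97.9 = 157.1 hours, the level fell by a factor of 10.2/2.3 ≈ 4.4348.
n = log₂(4.4348) ≈ 2.1489 half-lives, so t½ = 157.1/2.1489 ≈ 73.108 hours.
From t = 255 to t = 319: 2.3 × (1/2)^((319−255)/73.108) ≈ 1.2537 mCi.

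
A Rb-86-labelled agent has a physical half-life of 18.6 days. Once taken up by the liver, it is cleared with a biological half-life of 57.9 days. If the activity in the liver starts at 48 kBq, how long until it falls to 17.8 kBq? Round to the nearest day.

20 days

1/t_eff = 1/t_phys + 1/t_biol = 1/18.6 + 1/57.9 = 0.071035 per day.
t_eff = 18.6 × 57.9 / (18.6 + 57.9) ≈ 14.078 days.
n = log₂(48/17.8) ≈ 1.4312; t = 1.4312 × 14.078 ≈ 20.147 days.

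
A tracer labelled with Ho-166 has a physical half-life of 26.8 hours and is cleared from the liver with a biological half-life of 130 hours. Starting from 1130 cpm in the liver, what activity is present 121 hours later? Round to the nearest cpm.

26 cpm

1/t_eff = 1/t_phys + 1/t_biol = 1/26.8 + 1/130 = 0.045006 per hour.
t_eff = 26.8 × 130 / (26.8 + 130) ≈ 22.219 hours.
Remaining = 1130 × (1/2)^(121/22.219) = 1130 × (1/2)^5.4457 ≈ 25.928 cpm.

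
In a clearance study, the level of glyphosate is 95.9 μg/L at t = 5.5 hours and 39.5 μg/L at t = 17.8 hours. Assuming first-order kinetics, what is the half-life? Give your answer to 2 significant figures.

9.6 hours

Over Δt = 17.8 − 5.5 = 12.3 hours, the level fell by a factor of 95.9/39.5 ≈ 2.4278.
n = log₂(2.4278) ≈ 1.2797 half-lives, so t½ = 12.3/1.2797 ≈ 9.6118 hours.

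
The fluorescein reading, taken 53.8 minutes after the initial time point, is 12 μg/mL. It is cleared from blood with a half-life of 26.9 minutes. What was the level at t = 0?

48 μg/mL

Number of half-lives elapsed: n = 53.8/26.9 ≈ 2.
A₀ = A × 2^n = 12 × 2^2 = 12 × 4 ≈ 48 μg/mL.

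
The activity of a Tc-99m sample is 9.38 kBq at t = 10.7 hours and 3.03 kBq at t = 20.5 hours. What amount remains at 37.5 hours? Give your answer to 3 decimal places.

Over Δt = 20.5 − 10.7 = 9.8 hours, the level fell by a factor of 9.38/3.03 ≈ 3.0957.
n = log₂(3.0957) ≈ 1.6303 half-lives, so t½ = 9.8/1.6303 ≈ 6.0113 hours.
From t = 20.5 to t = 37.5: 3.03 × (1/2)^((37.5−20.5)/6.0113) ≈ 0.4267 kBq.

0.427 kBq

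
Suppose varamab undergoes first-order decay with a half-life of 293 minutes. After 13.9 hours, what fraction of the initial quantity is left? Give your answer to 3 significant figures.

0.139

13.9 hours = 834 minutes.
n = 834/293 ≈ 2.8464 half-lives.
Fraction remaining = (1/2)^2.8464 ≈ 0.13904.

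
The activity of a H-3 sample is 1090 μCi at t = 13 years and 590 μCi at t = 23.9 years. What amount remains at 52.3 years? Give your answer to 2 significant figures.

Over Δt = 23.9 − 13 = 10.9 years, the level fell by a factor of 1090/590 ≈ 1.8475.
n = log₂(1.8475) ≈ 0.88554 half-lives, so t½ = 10.9/0.88554 ≈ 12.309 years.
From t = 23.9 to t = 52.3: 590 × (1/2)^((52.3−23.9)/12.309) ≈ 119.2 μCi.

120 μCi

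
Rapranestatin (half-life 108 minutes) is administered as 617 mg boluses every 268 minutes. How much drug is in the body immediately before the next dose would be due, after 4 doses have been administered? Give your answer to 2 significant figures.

130 mg

The 4 doses were given 1072, 804, 536, 268 minutes ago.
Total = 617·(1/2)^(1072/108) + 617·(1/2)^(804/108) + 617·(1/2)^(536/108) + 617·(1/2)^(268/108)
      = 0.63428 + 3.5423 + 19.783 + 110.48 ≈ 134.44 mg.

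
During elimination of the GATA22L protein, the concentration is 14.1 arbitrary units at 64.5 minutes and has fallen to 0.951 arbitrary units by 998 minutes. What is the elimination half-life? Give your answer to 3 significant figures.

Over Δt = 998 − 64.5 = 933.5 minutes, the level fell by a factor of 14.1/0.951 ≈ 14.826.
n = log₂(14.826) ≈ 3.8901 half-lives, so t½ = 933.5/3.8901 ≈ 239.97 minutes.

240 minutes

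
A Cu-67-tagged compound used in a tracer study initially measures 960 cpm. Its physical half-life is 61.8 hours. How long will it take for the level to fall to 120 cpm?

185.4 hours

120/960 = 1/8, so 3 half-lives have elapsed.
t = 3 × 61.8 = 185.4 hours.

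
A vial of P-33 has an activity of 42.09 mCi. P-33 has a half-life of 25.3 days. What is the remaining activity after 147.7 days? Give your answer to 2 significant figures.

0.74 mCi

Number of half-lives: n = 147.7/25.3 ≈ 5.8379.
Remaining = 42.09 × (1/2)^5.8379 = 42.09 × 0.017483 ≈ 0.73584 mCi.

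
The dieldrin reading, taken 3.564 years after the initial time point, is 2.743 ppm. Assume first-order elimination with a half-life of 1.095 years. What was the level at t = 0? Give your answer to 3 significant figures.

26.2 ppm

Number of half-lives elapsed: n = 3.564/1.095 ≈ 3.2548.
A₀ = A × 2^n = 2.743 × 2^3.2548 = 2.743 × 9.5453 ≈ 26.183 ppm.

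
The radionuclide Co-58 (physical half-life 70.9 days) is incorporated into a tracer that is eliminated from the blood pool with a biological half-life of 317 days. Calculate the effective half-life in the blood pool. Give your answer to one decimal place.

57.9 days

1/t_eff = 1/t_phys + 1/t_biol = 1/70.9 + 1/317 = 0.017259 per day.
t_eff = 70.9 × 317 / (70.9 + 317) ≈ 57.941 days.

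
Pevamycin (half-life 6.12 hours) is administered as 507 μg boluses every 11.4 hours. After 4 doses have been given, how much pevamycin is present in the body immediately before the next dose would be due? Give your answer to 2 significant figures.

190 μg

The 4 doses were given 45.6, 34.2, 22.8, 11.4 hours ago.
Total = 507·(1/2)^(45.6/6.12) + 507·(1/2)^(34.2/6.12) + 507·(1/2)^(22.8/6.12) + 507·(1/2)^(11.4/6.12)
      = 2.8976 + 10.539 + 38.329 + 139.4 ≈ 191.17 μg.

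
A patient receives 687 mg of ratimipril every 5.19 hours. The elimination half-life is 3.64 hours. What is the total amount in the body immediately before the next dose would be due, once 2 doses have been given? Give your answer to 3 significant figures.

351 mg

The 2 doses were given 10.38, 5.19 hours ago.
Total = 687·(1/2)^(10.38/3.64) + 687·(1/2)^(5.19/3.64)
      = 95.175 + 255.71 ≈ 350.88 mg.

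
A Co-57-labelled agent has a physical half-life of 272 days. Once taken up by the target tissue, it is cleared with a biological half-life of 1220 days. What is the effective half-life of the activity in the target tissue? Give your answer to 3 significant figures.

222 days

1/t_eff = 1/t_phys + 1/t_biol = 1/272 + 1/1220 = 0.0044961 per day.
t_eff = 272 × 1220 / (272 + 1220) ≈ 222.41 days.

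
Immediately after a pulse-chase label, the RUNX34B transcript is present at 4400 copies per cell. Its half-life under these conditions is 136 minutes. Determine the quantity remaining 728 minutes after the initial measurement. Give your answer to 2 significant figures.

110 copies per cell

Number of half-lives: n = 728/136 ≈ 5.3529.
Remaining = 4400 × (1/2)^5.3529 = 4400 × 0.024468 ≈ 107.66 copies per cell.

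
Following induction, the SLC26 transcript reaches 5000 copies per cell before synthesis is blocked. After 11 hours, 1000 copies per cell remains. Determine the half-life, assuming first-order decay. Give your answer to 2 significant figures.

A/A₀ = 1000/5000 ≈ 0.2.
n = log₂(5) ≈ 2.3219 half-lives elapsed in 11 hours.
t½ = 11/2.3219 ≈ 4.7374 hours.

4.7 hours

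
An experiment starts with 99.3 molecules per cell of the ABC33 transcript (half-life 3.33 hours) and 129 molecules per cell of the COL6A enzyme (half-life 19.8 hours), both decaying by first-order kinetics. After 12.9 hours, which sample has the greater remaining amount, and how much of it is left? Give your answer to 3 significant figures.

ABC33 transcript: 99.3 × (1/2)^3.8739 ≈ 6.7732 molecules per cell.
COL6A enzyme: 129 × (1/2)^0.65152 ≈ 82.123 molecules per cell.
COL6A enzyme has more remaining, at ≈ 82.123 molecules per cell.

COL6A enzyme, 82.1 molecules per cell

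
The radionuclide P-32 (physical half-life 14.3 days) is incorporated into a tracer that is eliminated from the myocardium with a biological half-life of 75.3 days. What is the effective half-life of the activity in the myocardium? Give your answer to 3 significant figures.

1/t_eff = 1/t_phys + 1/t_biol = 1/14.3 + 1/75.3 = 0.08321 per day.
t_eff = 14.3 × 75.3 / (14.3 + 75.3) ≈ 12.018 days.

12.0 days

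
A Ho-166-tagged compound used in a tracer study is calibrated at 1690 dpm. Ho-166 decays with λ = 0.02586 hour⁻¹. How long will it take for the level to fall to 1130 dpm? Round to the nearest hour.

16 hours

t½ = ln 2 / λ = 0.69315 / 0.02586 ≈ 26.804 hours.
Fraction remaining = 1130/1690 ≈ 0.66864.
n = log₂(1690/1130) = ln(1.4956)/ln 2 ≈ 0.5807 half-lives.
t = n × t½ = 0.5807 × 26.804 ≈ 15.565 hours.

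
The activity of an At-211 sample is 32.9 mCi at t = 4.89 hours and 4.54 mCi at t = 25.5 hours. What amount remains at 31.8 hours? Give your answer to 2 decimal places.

Over Δt = 25.5 − 4.89 = 20.61 hours, the level fell by a factor of 32.9/4.54 ≈ 7.2467.
n = log₂(7.2467) ≈ 2.8573 half-lives, so t½ = 20.61/2.8573 ≈ 7.213 hours.
From t = 25.5 to t = 31.8: 4.54 × (1/2)^((31.8−25.5)/7.213) ≈ 2.4782 mCi.

2.48 mCi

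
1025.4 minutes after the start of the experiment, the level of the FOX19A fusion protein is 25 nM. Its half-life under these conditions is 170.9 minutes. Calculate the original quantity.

1600 nM

Number of half-lives elapsed: n = 1025.4/170.9 ≈ 6.
A₀ = A × 2^n = 25 × 2^6 = 25 × 64 ≈ 1600 nM.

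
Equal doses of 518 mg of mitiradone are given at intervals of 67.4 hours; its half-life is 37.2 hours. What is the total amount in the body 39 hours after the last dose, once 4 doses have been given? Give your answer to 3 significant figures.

The 4 doses were given 241.2, 173.8, 106.4, 39 hours ago.
Total = 518·(1/2)^(241.2/37.2) + 518·(1/2)^(173.8/37.2) + 518·(1/2)^(106.4/37.2) + 518·(1/2)^(39/37.2)
      = 5.7875 + 20.319 + 71.338 + 250.46 ≈ 347.9 mg.

348 mg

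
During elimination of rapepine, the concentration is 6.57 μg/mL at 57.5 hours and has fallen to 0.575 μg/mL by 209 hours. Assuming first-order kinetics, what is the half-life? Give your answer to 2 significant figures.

Over Δt = 209 − 57.5 = 151.5 hours, the level fell by a factor of 6.57/0.575 ≈ 11.426.
n = log₂(11.426) ≈ 3.5143 half-lives, so t½ = 151.5/3.5143 ≈ 43.11 hours.

43 hours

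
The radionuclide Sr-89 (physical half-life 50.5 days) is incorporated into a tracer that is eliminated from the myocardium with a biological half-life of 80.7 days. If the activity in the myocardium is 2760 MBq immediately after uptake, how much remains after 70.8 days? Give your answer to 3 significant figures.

569 MBq

1/t_eff = 1/t_phys + 1/t_biol = 1/50.5 + 1/80.7 = 0.032194 per day.
t_eff = 50.5 × 80.7 / (50.5 + 80.7) ≈ 31.062 days.
Remaining = 2760 × (1/2)^(70.8/31.062) = 2760 × (1/2)^2.2793 ≈ 568.55 MBq.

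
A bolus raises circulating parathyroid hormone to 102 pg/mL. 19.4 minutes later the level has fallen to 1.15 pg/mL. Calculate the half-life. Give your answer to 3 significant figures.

3.00 minutes

A/A₀ = 1.15/102 ≈ 0.011275.
n = log₂(88.696) ≈ 6.4708 half-lives elapsed in 19.4 minutes.
t½ = 19.4/6.4708 ≈ 2.9981 minutes.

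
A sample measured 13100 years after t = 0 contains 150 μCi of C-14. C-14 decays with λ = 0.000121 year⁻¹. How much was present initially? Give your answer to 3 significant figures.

t½ = ln 2 / λ = 0.69315 / 0.000121 ≈ 5728.5 years.
Number of half-lives elapsed: n = 13100/5728.5 ≈ 2.2868.
A₀ = A × 2^n = 150 × 2^2.2868 = 150 × 4.8798 ≈ 731.97 μCi.

732 μCi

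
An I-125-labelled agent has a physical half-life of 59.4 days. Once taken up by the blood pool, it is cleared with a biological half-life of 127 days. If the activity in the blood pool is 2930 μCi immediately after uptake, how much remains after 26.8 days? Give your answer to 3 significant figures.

1/t_eff = 1/t_phys + 1/t_biol = 1/59.4 + 1/127 = 0.024709 per day.
t_eff = 59.4 × 127 / (59.4 + 127) ≈ 40.471 days.
Remaining = 2930 × (1/2)^(26.8/40.471) = 2930 × (1/2)^0.6622 ≈ 1851.5 μCi.

1850 μCi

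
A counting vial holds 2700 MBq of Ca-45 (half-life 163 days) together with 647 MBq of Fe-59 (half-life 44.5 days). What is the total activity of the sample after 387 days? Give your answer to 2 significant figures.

520 MBq

Ca-45: 2700 × (1/2)^(387/163) = 2700 × (1/2)^2.3742 ≈ 520.77 MBq.
Fe-59: 647 × (1/2)^(387/44.5) = 647 × (1/2)^8.6966 ≈ 1.5594 MBq.
Total = 520.77 + 1.5594 ≈ 522.33 MBq.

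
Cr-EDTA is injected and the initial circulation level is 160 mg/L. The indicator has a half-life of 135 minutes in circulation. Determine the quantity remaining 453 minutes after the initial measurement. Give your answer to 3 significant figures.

15.6 mg/L

Number of half-lives: n = 453/135 ≈ 3.3556.
Remaining = 160 × (1/2)^3.3556 = 160 × 0.097696 ≈ 15.631 mg/L.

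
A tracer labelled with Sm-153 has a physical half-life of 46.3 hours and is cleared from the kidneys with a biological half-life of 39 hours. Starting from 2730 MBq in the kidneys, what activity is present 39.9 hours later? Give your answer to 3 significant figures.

1/t_eff = 1/t_phys + 1/t_biol = 1/46.3 + 1/39 = 0.047239 per hour.
t_eff = 46.3 × 39 / (46.3 + 39) ≈ 21.169 hours.
Remaining = 2730 × (1/2)^(39.9/21.169) = 2730 × (1/2)^1.8848 ≈ 739.21 MBq.

739 MBq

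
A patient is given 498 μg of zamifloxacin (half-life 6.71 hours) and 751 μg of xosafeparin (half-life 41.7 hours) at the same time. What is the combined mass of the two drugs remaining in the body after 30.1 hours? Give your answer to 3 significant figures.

zamifloxacin: 498 × (1/2)^(30.1/6.71) = 498 × (1/2)^4.4858 ≈ 22.226 μg.
xosafeparin: 751 × (1/2)^(30.1/41.7) = 751 × (1/2)^0.72182 ≈ 455.35 μg.
Total = 22.226 + 455.35 ≈ 477.58 μg.

478 μg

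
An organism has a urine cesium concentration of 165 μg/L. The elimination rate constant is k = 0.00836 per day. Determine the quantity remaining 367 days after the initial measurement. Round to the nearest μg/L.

t½ = ln 2 / k = 0.69315 / 0.00836 ≈ 82.912 days.
Number of half-lives: n = 367/82.912 ≈ 4.4264.
Remaining = 165 × (1/2)^4.4264 = 165 × 0.046509 ≈ 7.6739 μg/L.

8 μg/L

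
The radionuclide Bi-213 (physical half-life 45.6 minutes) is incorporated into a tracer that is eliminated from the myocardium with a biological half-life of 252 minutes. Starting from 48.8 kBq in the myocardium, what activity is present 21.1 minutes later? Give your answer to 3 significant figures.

1/t_eff = 1/t_phys + 1/t_biol = 1/45.6 + 1/252 = 0.025898 per minute.
t_eff = 45.6 × 252 / (45.6 + 252) ≈ 38.613 minutes.
Remaining = 48.8 × (1/2)^(21.1/38.613) = 48.8 × (1/2)^0.54645 ≈ 33.414 kBq.

33.4 kBq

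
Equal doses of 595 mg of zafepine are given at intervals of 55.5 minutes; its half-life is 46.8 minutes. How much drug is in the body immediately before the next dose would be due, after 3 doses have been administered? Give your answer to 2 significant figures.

The 3 doses were given 166.5, 111, 55.5 minutes ago.
Total = 595·(1/2)^(166.5/46.8) + 595·(1/2)^(111/46.8) + 595·(1/2)^(55.5/46.8)
      = 50.529 + 114.96 + 261.53 ≈ 427.02 mg.

430 mg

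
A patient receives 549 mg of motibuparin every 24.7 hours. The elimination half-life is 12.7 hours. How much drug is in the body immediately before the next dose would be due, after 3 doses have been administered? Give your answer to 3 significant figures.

189 mg

The 3 doses were given 74.1, 49.4, 24.7 hours ago.
Total = 549·(1/2)^(74.1/12.7) + 549·(1/2)^(49.4/12.7) + 549·(1/2)^(24.7/12.7)
      = 9.6199 + 37.037 + 142.6 ≈ 189.25 mg.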